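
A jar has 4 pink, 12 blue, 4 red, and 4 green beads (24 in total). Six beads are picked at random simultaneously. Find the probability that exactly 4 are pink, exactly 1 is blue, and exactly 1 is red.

Unordered draws without replacement: count favorable combinations over C(24,6).
Favorable = C(4,4) · C(12,1) · C(4,1) · C(4,0) = 48; total = C(24,6) = 134596.
P = 48/134596 = 12/33649 ≈ 0.0004.

12/33649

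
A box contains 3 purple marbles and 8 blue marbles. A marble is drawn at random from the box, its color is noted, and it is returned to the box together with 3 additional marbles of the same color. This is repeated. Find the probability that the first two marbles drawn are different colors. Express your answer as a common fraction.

Either blue then purple, or purple then blue; after the first draw the total is 14.
P = (8/11)·(3/14) + (3/11)·(8/14) = 24/77 ≈ 0.3117.

24/77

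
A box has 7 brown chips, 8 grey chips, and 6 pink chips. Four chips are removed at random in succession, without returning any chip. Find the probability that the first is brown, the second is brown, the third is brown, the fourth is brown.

Multiply the conditional probability of each draw in order, without replacement, so each draw removes one from its color and from the total.
P = (7/21) · (6/20) · (5/19) · (4/18) = 1/171 ≈ 0.0058.

1/171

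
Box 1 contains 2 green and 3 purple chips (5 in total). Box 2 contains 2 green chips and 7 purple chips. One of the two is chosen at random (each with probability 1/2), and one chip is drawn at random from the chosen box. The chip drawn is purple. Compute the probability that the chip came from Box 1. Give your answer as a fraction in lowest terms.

27/62

P(purple | Box 1) = 3/5; P(purple | Box 2) = 7/9.
P(purple) = 1/2·3/5 + 1/2·7/9 = 31/45.
By Bayes' rule, P(Box 1 | purple) = 3/10 / 31/45 = 27/62 ≈ 0.4355.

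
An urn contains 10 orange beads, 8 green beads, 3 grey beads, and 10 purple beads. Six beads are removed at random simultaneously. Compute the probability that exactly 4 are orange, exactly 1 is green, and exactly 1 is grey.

Unordered draws without replacement: count favorable combinations over C(31,6).
Favorable = C(10,4) · C(8,1) · C(3,1) · C(10,0) = 5040; total = C(31,6) = 736281.
P = 5040/736281 = 80/11687 ≈ 0.0068.

80/11687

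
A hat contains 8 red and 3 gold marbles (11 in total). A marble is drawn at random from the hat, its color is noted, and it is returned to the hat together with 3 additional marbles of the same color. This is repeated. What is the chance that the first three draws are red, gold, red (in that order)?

Track the composition after each reinforcement of +3.
P = (8/11) · (3/14) · (11/17) = 12/119 ≈ 0.1008.

12/119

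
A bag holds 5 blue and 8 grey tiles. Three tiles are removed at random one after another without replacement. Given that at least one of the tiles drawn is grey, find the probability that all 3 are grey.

P(all 3 grey) = C(8,3)/C(13,3) = 28/143; P(at least one grey) = 1 − C(5,3)/C(13,3) = 138/143.
Since 'all 3 grey' ⊆ 'at least one grey', P(all 3 | at least one) = 28/143 / 138/143 = 14/69 ≈ 0.2029.

14/69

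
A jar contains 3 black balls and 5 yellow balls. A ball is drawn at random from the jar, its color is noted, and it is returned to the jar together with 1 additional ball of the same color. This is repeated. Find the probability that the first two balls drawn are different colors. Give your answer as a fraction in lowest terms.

Either yellow then black, or black then yellow; after the first draw the total is 9.
P = (5/8)·(3/9) + (3/8)·(5/9) = 5/12 ≈ 0.4167.

5/12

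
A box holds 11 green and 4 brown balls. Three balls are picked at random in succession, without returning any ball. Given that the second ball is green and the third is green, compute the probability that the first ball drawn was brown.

P(first=brown and the second ball is green and the third is green) = (4/15)·(11/14)·(10/13) = 44/273.
P(E) = Σ over first color = 33/91 + 44/273 = 11/21.
By Bayes, P(first=brown | E) = 44/273 / 11/21 = 4/13 ≈ 0.3077.

4/13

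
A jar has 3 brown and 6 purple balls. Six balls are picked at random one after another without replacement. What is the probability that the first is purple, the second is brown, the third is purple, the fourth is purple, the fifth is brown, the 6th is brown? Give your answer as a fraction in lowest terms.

Multiply the conditional probability of each draw in order, without replacement, so each draw removes one from its color and from the total.
P = (6/9) · (3/8) · (5/7) · (4/6) · (2/5) · (1/4) = 1/84 ≈ 0.0119.

1/84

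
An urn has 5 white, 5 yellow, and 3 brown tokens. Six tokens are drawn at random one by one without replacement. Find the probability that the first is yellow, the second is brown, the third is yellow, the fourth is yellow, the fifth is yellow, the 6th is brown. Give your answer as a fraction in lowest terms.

Multiply the conditional probability of each draw in order, without replacement, so each draw removes one from its color and from the total.
P = (5/13) · (3/12) · (4/11) · (3/10) · (2/9) · (2/8) = 1/1716 ≈ 0.0006.

1/1716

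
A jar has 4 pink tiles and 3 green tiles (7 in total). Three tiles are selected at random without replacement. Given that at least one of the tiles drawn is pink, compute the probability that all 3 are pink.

P(all 3 pink) = C(4,3)/C(7,3) = 4/35; P(at least one pink) = 1 − C(3,3)/C(7,3) = 34/35.
Since 'all 3 pink' ⊆ 'at least one pink', P(all 3 | at least one) = 4/35 / 34/35 = 2/17 ≈ 0.1176.

2/17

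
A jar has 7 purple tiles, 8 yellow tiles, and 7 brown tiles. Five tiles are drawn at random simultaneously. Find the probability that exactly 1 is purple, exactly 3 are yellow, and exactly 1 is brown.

Unordered draws without replacement: count favorable combinations over C(22,5).
Favorable = C(7,1) · C(8,3) · C(7,1) = 2744; total = C(22,5) = 26334.
P = 2744/26334 = 196/1881 ≈ 0.1042.

196/1881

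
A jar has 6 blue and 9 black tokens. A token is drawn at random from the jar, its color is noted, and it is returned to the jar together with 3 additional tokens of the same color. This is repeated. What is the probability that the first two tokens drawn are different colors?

2/5

Either blue then black, or black then blue; after the first draw the total is 18.
P = (6/15)·(9/18) + (9/15)·(6/18) = 2/5 ≈ 0.4000.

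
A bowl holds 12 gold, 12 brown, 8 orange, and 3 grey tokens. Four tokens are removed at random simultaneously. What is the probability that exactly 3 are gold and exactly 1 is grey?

Unordered draws without replacement: count favorable combinations over C(35,4).
Favorable = C(12,3) · C(12,0) · C(8,0) · C(3,1) = 660; total = C(35,4) = 52360.
P = 660/52360 = 3/238 ≈ 0.0126.

3/238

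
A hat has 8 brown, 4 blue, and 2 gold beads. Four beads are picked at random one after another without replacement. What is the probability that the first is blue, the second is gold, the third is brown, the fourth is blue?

Multiply the conditional probability of each draw in order, without replacement, so each draw removes one from its color and from the total.
P = (4/14) · (2/13) · (8/12) · (3/11) = 8/1001 ≈ 0.0080.

8/1001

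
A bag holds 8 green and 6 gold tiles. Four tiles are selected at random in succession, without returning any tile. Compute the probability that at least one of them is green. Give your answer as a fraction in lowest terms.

986/1001

Use the complement: P(at least one green) = 1 − P(no green).
P(none) = C(6,4)/C(14,4) = 15/1001.
So P = 1 − 15/1001 = 986/1001 ≈ 0.9850.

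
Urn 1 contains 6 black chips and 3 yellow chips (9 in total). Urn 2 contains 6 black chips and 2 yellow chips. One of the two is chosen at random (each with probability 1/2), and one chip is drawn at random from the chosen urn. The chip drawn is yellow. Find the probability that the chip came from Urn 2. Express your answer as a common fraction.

3/7

P(yellow | Urn 1) = 1/3; P(yellow | Urn 2) = 1/4.
P(yellow) = 1/2·1/3 + 1/2·1/4 = 7/24.
By Bayes' rule, P(Urn 2 | yellow) = 1/8 / 7/24 = 3/7 ≈ 0.4286.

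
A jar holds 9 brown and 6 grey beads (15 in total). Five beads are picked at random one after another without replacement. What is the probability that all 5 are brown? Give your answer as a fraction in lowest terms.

Multiply the conditional probability of each draw in order, without replacement, so each draw removes one from its color and from the total.
P = (9/15) · (8/14) · (7/13) · (6/12) · (5/11) = 6/143 ≈ 0.0420.

6/143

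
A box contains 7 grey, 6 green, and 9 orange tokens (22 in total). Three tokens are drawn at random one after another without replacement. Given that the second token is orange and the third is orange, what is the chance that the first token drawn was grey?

P(first=grey and the second token is orange and the third is orange) = (7/22)·(9/21)·(8/20) = 3/55.
P(E) = Σ over first color = 3/55 + 18/385 + 3/55 = 12/77.
By Bayes, P(first=grey | E) = 3/55 / 12/77 = 7/20 ≈ 0.3500.

7/20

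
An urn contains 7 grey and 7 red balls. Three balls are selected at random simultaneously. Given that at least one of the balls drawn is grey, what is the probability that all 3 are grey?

5/47

P(all 3 grey) = C(7,3)/C(14,3) = 5/52; P(at least one grey) = 1 − C(7,3)/C(14,3) = 47/52.
Since 'all 3 grey' ⊆ 'at least one grey', P(all 3 | at least one) = 5/52 / 47/52 = 5/47 ≈ 0.1064.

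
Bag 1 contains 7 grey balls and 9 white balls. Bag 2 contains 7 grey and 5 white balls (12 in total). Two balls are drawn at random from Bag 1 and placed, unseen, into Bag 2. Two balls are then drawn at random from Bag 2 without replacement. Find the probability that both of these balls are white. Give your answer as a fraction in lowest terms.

Condition on how many of the transferred balls are white (from Bag 1: 9 white of 16; then Bag 2 has 14 total).
  0 white: C(9,0)C(7,2)/C(16,2) = 7/40; then P = C(5,2)/C(14,2) = 10/91
  1 white: C(9,1)C(7,1)/C(16,2) = 21/40; then P = C(6,2)/C(14,2) = 15/91
  2 white: C(9,2)C(7,0)/C(16,2) = 3/10; then P = C(7,2)/C(14,2) = 3/13
P(both white) = 7/40 ≈ 0.1750.

7/40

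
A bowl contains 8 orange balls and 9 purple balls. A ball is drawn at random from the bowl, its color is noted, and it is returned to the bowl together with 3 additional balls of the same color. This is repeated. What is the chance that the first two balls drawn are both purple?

27/85

After a purple draw the bowl holds 12 purple out of 20.
P = (9/17)·(12/20) = 27/85 ≈ 0.3176.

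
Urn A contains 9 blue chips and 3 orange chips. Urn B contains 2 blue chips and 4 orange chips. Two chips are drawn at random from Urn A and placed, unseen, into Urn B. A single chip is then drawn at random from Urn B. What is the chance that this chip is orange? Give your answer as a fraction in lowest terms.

9/16

Condition on how many of the transferred chips are orange (from Urn A: 3 orange of 12; then Urn B has 8 total).
  0 orange: C(3,0)C(9,2)/C(12,2) = 6/11; then P = 4/8
  1 orange: C(3,1)C(9,1)/C(12,2) = 9/22; then P = 5/8
  2 orange: C(3,2)C(9,0)/C(12,2) = 1/22; then P = 6/8
P(orange from Urn B) = 9/16 ≈ 0.5625.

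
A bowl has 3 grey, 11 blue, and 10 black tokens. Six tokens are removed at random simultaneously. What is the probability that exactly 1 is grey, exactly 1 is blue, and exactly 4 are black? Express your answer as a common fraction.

Unordered draws without replacement: count favorable combinations over C(24,6).
Favorable = C(3,1) · C(11,1) · C(10,4) = 6930; total = C(24,6) = 134596.
P = 6930/134596 = 45/874 ≈ 0.0515.

45/874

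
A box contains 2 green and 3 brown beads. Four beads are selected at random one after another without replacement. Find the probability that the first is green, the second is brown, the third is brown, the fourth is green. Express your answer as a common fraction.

Multiply the conditional probability of each draw in order, without replacement, so each draw removes one from its color and from the total.
P = (2/5) · (3/4) · (2/3) · (1/2) = 1/10 ≈ 0.1000.

1/10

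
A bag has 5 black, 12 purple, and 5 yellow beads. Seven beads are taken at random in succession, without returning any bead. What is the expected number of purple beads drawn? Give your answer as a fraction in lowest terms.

42/11

By linearity of expectation, E[X] = Σ P(draw i is purple); by symmetry each draw (even without replacement) has P(purple) = 12/22.
E[X] = 7 · 12/22 = 42/11 ≈ 3.8182.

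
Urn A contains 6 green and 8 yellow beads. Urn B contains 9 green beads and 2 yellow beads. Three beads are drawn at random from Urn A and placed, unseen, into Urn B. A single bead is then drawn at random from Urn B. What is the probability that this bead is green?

36/49

Condition on how many of the transferred beads are green (from Urn A: 6 green of 14; then Urn B has 14 total).
  0 green: C(6,0)C(8,3)/C(14,3) = 2/13; then P = 9/14
  1 green: C(6,1)C(8,2)/C(14,3) = 6/13; then P = 10/14
  2 green: C(6,2)C(8,1)/C(14,3) = 30/91; then P = 11/14
  3 green: C(6,3)C(8,0)/C(14,3) = 5/91; then P = 12/14
P(green from Urn B) = 36/49 ≈ 0.7347.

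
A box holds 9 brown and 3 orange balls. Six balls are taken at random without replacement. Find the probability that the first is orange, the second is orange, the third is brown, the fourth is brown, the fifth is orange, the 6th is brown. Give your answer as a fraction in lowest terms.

1/220

Multiply the conditional probability of each draw in order, without replacement, so each draw removes one from its color and from the total.
P = (3/12) · (2/11) · (9/10) · (8/9) · (1/8) · (7/7) = 1/220 ≈ 0.0045.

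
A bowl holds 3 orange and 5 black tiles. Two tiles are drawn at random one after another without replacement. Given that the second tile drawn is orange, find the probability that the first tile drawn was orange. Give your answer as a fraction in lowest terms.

2/7

P(first=orange and the second tile drawn is orange) = (3/8)·(2/7) = 3/28.
P(the second tile drawn is orange) = Σ over first color = 3/28 + 15/56 = 3/8.
By Bayes, P(first=orange | the second tile drawn is orange) = 3/28 / 3/8 = 2/7 ≈ 0.2857.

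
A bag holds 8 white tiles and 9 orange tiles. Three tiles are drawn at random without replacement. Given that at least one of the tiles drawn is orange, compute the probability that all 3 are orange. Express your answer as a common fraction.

P(all 3 orange) = C(9,3)/C(17,3) = 21/170; P(at least one orange) = 1 − C(8,3)/C(17,3) = 78/85.
Since 'all 3 orange' ⊆ 'at least one orange', P(all 3 | at least one) = 21/170 / 78/85 = 7/52 ≈ 0.1346.

7/52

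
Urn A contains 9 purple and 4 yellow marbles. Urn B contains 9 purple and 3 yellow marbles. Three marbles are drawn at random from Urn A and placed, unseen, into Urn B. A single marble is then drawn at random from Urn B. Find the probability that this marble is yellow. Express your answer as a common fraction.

Condition on how many of the transferred marbles are yellow (from Urn A: 4 yellow of 13; then Urn B has 15 total).
  0 yellow: C(4,0)C(9,3)/C(13,3) = 42/143; then P = 3/15
  1 yellow: C(4,1)C(9,2)/C(13,3) = 72/143; then P = 4/15
  2 yellow: C(4,2)C(9,1)/C(13,3) = 27/143; then P = 5/15
  3 yellow: C(4,3)C(9,0)/C(13,3) = 2/143; then P = 6/15
P(yellow from Urn B) = 17/65 ≈ 0.2615.

17/65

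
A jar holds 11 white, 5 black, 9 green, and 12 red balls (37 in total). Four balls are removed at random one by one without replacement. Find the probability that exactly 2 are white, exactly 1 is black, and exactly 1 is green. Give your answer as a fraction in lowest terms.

165/4403

Unordered draws without replacement: count favorable combinations over C(37,4).
Favorable = C(11,2) · C(5,1) · C(9,1) · C(12,0) = 2475; total = C(37,4) = 66045.
P = 2475/66045 = 165/4403 ≈ 0.0375.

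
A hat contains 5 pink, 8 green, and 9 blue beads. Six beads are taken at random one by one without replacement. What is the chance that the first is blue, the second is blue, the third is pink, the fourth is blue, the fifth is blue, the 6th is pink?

4/3553

Multiply the conditional probability of each draw in order, without replacement, so each draw removes one from its color and from the total.
P = (9/22) · (8/21) · (5/20) · (7/19) · (6/18) · (4/17) = 4/3553 ≈ 0.0011.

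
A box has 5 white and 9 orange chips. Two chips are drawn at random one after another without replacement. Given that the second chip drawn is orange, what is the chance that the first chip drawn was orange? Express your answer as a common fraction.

8/13

P(first=orange and the second chip drawn is orange) = (9/14)·(8/13) = 36/91.
P(the second chip drawn is orange) = Σ over first color = 45/182 + 36/91 = 9/14.
By Bayes, P(first=orange | the second chip drawn is orange) = 36/91 / 9/14 = 8/13 ≈ 0.6154.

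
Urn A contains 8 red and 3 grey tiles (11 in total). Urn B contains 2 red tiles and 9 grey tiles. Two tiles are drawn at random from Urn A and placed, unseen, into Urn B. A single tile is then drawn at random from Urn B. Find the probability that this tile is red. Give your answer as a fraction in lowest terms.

38/143

Condition on how many of the transferred tiles are red (from Urn A: 8 red of 11; then Urn B has 13 total).
  0 red: C(8,0)C(3,2)/C(11,2) = 3/55; then P = 2/13
  1 red: C(8,1)C(3,1)/C(11,2) = 24/55; then P = 3/13
  2 red: C(8,2)C(3,0)/C(11,2) = 28/55; then P = 4/13
P(red from Urn B) = 38/143 ≈ 0.2657.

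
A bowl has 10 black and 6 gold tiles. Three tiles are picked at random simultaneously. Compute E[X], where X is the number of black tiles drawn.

By linearity of expectation, E[X] = Σ P(draw i is black); by symmetry each draw (even without replacement) has P(black) = 10/16.
E[X] = 3 · 10/16 = 15/8 ≈ 1.8750.

15/8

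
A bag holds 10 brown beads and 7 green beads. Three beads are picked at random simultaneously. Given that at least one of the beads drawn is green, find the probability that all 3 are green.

1/16

P(all 3 green) = C(7,3)/C(17,3) = 7/136; P(at least one green) = 1 − C(10,3)/C(17,3) = 14/17.
Since 'all 3 green' ⊆ 'at least one green', P(all 3 | at least one) = 7/136 / 14/17 = 1/16 ≈ 0.0625.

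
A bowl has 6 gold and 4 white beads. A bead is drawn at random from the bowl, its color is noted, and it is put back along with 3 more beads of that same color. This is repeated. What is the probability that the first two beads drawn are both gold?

27/65

After a gold draw the bowl holds 9 gold out of 13.
P = (6/10)·(9/13) = 27/65 ≈ 0.4154.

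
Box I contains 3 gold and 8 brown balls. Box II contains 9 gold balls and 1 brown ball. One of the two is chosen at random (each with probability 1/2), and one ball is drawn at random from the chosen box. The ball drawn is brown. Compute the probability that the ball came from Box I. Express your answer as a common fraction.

P(brown | Box I) = 8/11; P(brown | Box II) = 1/10.
P(brown) = 1/2·8/11 + 1/2·1/10 = 91/220.
By Bayes' rule, P(Box I | brown) = 4/11 / 91/220 = 80/91 ≈ 0.8791.

80/91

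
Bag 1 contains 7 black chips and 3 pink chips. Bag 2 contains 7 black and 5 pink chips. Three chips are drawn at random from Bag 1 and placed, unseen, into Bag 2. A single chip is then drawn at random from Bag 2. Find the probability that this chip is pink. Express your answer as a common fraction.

59/150

Condition on how many of the transferred chips are pink (from Bag 1: 3 pink of 10; then Bag 2 has 15 total).
  0 pink: C(3,0)C(7,3)/C(10,3) = 7/24; then P = 5/15
  1 pink: C(3,1)C(7,2)/C(10,3) = 21/40; then P = 6/15
  2 pink: C(3,2)C(7,1)/C(10,3) = 7/40; then P = 7/15
  3 pink: C(3,3)C(7,0)/C(10,3) = 1/120; then P = 8/15
P(pink from Bag 2) = 59/150 ≈ 0.3933.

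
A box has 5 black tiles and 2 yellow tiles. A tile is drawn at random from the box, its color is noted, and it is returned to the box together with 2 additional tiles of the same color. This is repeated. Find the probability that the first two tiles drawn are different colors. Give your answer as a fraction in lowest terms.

20/63

Either black then yellow, or yellow then black; after the first draw the total is 9.
P = (5/7)·(2/9) + (2/7)·(5/9) = 20/63 ≈ 0.3175.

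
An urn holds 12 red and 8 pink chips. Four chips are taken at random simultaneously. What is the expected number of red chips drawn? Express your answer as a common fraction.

By linearity of expectation, E[X] = Σ P(draw i is red); by symmetry each draw (even without replacement) has P(red) = 12/20.
E[X] = 4 · 12/20 = 12/5 ≈ 2.4000.

12/5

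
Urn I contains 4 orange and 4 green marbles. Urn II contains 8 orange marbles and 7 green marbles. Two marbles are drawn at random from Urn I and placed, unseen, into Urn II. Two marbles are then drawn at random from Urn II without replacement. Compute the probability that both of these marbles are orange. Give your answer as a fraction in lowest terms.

507/1904

Condition on how many of the transferred marbles are orange (from Urn I: 4 orange of 8; then Urn II has 17 total).
  0 orange: C(4,0)C(4,2)/C(8,2) = 3/14; then P = C(8,2)/C(17,2) = 7/34
  1 orange: C(4,1)C(4,1)/C(8,2) = 4/7; then P = C(9,2)/C(17,2) = 9/34
  2 orange: C(4,2)C(4,0)/C(8,2) = 3/14; then P = C(10,2)/C(17,2) = 45/136
P(both orange) = 507/1904 ≈ 0.2663.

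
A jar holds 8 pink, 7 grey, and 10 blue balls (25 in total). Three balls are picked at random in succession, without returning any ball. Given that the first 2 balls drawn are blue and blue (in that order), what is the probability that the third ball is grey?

7/23

After removing 2 blue, the jar has 7 grey out of 23 remaining.
P(third is grey | given) = 7/23 ≈ 0.3043.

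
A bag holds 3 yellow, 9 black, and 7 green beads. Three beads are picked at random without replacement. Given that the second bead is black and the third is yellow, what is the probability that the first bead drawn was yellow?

P(first=yellow and the second bead is black and the third is yellow) = (3/19)·(9/18)·(2/17) = 3/323.
P(E) = Σ over first color = 3/323 + 12/323 + 21/646 = 3/38.
By Bayes, P(first=yellow | E) = 3/323 / 3/38 = 2/17 ≈ 0.1176.

2/17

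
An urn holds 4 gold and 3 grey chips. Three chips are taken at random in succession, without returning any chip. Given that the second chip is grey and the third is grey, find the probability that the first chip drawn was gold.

P(first=gold and the second chip is grey and the third is grey) = (4/7)·(3/6)·(2/5) = 4/35.
P(E) = Σ over first color = 4/35 + 1/35 = 1/7.
By Bayes, P(first=gold | E) = 4/35 / 1/7 = 4/5 ≈ 0.8000.

4/5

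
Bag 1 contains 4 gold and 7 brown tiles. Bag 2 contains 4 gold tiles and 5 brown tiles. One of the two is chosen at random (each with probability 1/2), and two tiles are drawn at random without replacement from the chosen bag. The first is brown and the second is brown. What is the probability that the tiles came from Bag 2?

275/653

P(E | Bag 1) = 21/55; P(E | Bag 2) = 5/18.
P(E) = 1/2·21/55 + 1/2·5/18 = 653/1980.
By Bayes' rule, P(Bag 2 | E) = 5/36 / 653/1980 = 275/653 ≈ 0.4211.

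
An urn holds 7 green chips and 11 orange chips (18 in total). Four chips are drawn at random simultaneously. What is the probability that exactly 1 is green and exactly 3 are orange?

Unordered draws without replacement: count favorable combinations over C(18,4).
Favorable = C(7,1) · C(11,3) = 1155; total = C(18,4) = 3060.
P = 1155/3060 = 77/204 ≈ 0.3775.

77/204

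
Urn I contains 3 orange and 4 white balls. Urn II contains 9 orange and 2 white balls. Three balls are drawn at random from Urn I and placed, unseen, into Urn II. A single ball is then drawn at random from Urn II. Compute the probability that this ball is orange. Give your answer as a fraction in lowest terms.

Condition on how many of the transferred balls are orange (from Urn I: 3 orange of 7; then Urn II has 14 total).
  0 orange: C(3,0)C(4,3)/C(7,3) = 4/35; then P = 9/14
  1 orange: C(3,1)C(4,2)/C(7,3) = 18/35; then P = 10/14
  2 orange: C(3,2)C(4,1)/C(7,3) = 12/35; then P = 11/14
  3 orange: C(3,3)C(4,0)/C(7,3) = 1/35; then P = 12/14
P(orange from Urn II) = 36/49 ≈ 0.7347.

36/49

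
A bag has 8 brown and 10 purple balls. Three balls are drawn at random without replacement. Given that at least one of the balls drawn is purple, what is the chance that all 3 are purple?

3/19

P(all 3 purple) = C(10,3)/C(18,3) = 5/34; P(at least one purple) = 1 − C(8,3)/C(18,3) = 95/102.
Since 'all 3 purple' ⊆ 'at least one purple', P(all 3 | at least one) = 5/34 / 95/102 = 3/19 ≈ 0.1579.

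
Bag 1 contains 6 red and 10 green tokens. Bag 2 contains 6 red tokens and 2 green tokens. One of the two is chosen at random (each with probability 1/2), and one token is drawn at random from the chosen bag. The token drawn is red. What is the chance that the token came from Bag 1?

P(red | Bag 1) = 3/8; P(red | Bag 2) = 3/4.
P(red) = 1/2·3/8 + 1/2·3/4 = 9/16.
By Bayes' rule, P(Bag 1 | red) = 3/16 / 9/16 = 1/3 ≈ 0.3333.

1/3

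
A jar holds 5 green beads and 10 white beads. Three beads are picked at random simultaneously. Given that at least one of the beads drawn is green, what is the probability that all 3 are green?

2/67

P(all 3 green) = C(5,3)/C(15,3) = 2/91; P(at least one green) = 1 − C(10,3)/C(15,3) = 67/91.
Since 'all 3 green' ⊆ 'at least one green', P(all 3 | at least one) = 2/91 / 67/91 = 2/67 ≈ 0.0299.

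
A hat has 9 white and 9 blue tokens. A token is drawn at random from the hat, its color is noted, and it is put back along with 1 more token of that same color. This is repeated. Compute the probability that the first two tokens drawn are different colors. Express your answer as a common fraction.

Either white then blue, or blue then white; after the first draw the total is 19.
P = (9/18)·(9/19) + (9/18)·(9/19) = 9/19 ≈ 0.4737.

9/19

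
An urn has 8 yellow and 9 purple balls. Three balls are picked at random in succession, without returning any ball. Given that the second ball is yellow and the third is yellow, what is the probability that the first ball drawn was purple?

P(first=purple and the second ball is yellow and the third is yellow) = (9/17)·(8/16)·(7/15) = 21/170.
P(E) = Σ over first color = 7/85 + 21/170 = 7/34.
By Bayes, P(first=purple | E) = 21/170 / 7/34 = 3/5 ≈ 0.6000.

3/5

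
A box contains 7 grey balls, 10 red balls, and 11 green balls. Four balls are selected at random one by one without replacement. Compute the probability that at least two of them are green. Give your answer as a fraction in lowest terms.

2123/4095

Sum the hypergeometric tail for j = 2,…,4 green balls.
Favorable = C(11,2)·C(17,2) + C(11,3)·C(17,1) + C(11,4)·C(17,0) = 10615; total = C(28,4) = 20475.
P = 10615/20475 = 2123/4095 ≈ 0.5184.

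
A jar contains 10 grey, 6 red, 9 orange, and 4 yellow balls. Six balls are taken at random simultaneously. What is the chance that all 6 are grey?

1/2262

Unordered draws without replacement: count favorable combinations over C(29,6).
Favorable = C(10,6) · C(6,0) · C(9,0) · C(4,0) = 210; total = C(29,6) = 475020.
P = 210/475020 = 1/2262 ≈ 0.0004.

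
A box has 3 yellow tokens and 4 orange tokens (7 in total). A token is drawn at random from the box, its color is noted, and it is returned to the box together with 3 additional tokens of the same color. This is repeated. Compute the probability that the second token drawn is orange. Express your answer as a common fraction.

Condition on the first draw. If first is orange (prob 4/7), second-orange has prob (7)/(10); if not (prob 3/7), it has prob 4/(10).
P = (4/7)·(7/10) + (3/7)·(4/10) = 4/7 ≈ 0.5714.

4/7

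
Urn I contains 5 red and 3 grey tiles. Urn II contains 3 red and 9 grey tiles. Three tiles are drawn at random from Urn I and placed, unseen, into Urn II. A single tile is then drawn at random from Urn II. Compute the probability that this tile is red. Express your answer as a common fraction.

13/40

Condition on how many of the transferred tiles are red (from Urn I: 5 red of 8; then Urn II has 15 total).
  0 red: C(5,0)C(3,3)/C(8,3) = 1/56; then P = 3/15
  1 red: C(5,1)C(3,2)/C(8,3) = 15/56; then P = 4/15
  2 red: C(5,2)C(3,1)/C(8,3) = 15/28; then P = 5/15
  3 red: C(5,3)C(3,0)/C(8,3) = 5/28; then P = 6/15
P(red from Urn II) = 13/40 ≈ 0.3250.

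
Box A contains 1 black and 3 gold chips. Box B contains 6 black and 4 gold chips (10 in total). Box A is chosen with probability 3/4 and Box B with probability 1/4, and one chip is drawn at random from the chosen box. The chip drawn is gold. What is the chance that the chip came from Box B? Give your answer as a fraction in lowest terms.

P(gold | Box A) = 3/4; P(gold | Box B) = 2/5.
P(gold) = 3/4·3/4 + 1/4·2/5 = 53/80.
By Bayes' rule, P(Box B | gold) = 1/10 / 53/80 = 8/53 ≈ 0.1509.

8/53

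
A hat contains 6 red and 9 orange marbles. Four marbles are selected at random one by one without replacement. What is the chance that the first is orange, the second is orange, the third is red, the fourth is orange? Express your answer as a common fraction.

Multiply the conditional probability of each draw in order, without replacement, so each draw removes one from its color and from the total.
P = (9/15) · (8/14) · (6/13) · (7/12) = 6/65 ≈ 0.0923.

6/65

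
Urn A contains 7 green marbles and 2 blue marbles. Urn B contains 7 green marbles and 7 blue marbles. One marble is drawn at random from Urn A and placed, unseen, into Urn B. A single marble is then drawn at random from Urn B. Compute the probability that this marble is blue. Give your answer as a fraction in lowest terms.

Condition on how many of the transferred marbles are blue (from Urn A: 2 blue of 9; then Urn B has 15 total).
  0 blue: C(2,0)C(7,1)/C(9,1) = 7/9; then P = 7/15
  1 blue: C(2,1)C(7,0)/C(9,1) = 2/9; then P = 8/15
P(blue from Urn B) = 13/27 ≈ 0.4815.

13/27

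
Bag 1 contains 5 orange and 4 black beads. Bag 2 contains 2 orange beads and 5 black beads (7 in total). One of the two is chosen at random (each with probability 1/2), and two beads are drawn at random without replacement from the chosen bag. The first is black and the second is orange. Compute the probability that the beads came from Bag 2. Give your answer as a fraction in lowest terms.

6/13

P(E | Bag 1) = 5/18; P(E | Bag 2) = 5/21.
P(E) = 1/2·5/18 + 1/2·5/21 = 65/252.
By Bayes' rule, P(Bag 2 | E) = 5/42 / 65/252 = 6/13 ≈ 0.4615.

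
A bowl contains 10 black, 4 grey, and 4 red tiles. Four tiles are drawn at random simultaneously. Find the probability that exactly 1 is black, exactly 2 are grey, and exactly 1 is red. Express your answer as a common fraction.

4/51

Unordered draws without replacement: count favorable combinations over C(18,4).
Favorable = C(10,1) · C(4,2) · C(4,1) = 240; total = C(18,4) = 3060.
P = 240/3060 = 4/51 ≈ 0.0784.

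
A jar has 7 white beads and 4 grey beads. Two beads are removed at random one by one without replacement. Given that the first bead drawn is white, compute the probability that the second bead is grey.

After removing 1 white, the jar has 4 grey out of 10 remaining.
P(second is grey | given) = 4/10 = 2/5 ≈ 0.4000.

2/5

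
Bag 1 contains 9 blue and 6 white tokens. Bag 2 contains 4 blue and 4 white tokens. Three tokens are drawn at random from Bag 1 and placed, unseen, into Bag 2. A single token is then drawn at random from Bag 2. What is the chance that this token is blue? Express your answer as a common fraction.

29/55

Condition on how many of the transferred tokens are blue (from Bag 1: 9 blue of 15; then Bag 2 has 11 total).
  0 blue: C(9,0)C(6,3)/C(15,3) = 4/91; then P = 4/11
  1 blue: C(9,1)C(6,2)/C(15,3) = 27/91; then P = 5/11
  2 blue: C(9,2)C(6,1)/C(15,3) = 216/455; then P = 6/11
  3 blue: C(9,3)C(6,0)/C(15,3) = 12/65; then P = 7/11
P(blue from Bag 2) = 29/55 ≈ 0.5273.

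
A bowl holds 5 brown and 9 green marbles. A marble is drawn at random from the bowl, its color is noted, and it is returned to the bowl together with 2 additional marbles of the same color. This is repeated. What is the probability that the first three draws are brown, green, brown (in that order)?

5/64

Track the composition after each reinforcement of +2.
P = (5/14) · (9/16) · (7/18) = 5/64 ≈ 0.0781.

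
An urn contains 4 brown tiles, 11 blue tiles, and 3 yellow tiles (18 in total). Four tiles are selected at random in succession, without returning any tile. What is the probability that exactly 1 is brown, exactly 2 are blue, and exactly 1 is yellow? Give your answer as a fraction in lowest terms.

Unordered draws without replacement: count favorable combinations over C(18,4).
Favorable = C(4,1) · C(11,2) · C(3,1) = 660; total = C(18,4) = 3060.
P = 660/3060 = 11/51 ≈ 0.2157.

11/51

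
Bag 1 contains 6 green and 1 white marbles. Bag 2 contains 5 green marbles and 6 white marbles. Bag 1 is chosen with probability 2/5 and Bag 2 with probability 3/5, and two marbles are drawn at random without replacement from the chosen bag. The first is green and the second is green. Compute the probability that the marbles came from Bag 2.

21/76

P(E | Bag 1) = 5/7; P(E | Bag 2) = 2/11.
P(E) = 2/5·5/7 + 3/5·2/11 = 152/385.
By Bayes' rule, P(Bag 2 | E) = 6/55 / 152/385 = 21/76 ≈ 0.2763.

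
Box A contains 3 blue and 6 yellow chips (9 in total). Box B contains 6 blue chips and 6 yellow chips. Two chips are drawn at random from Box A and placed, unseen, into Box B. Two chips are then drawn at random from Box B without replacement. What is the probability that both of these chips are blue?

229/1092

Condition on how many of the transferred chips are blue (from Box A: 3 blue of 9; then Box B has 14 total).
  0 blue: C(3,0)C(6,2)/C(9,2) = 5/12; then P = C(6,2)/C(14,2) = 15/91
  1 blue: C(3,1)C(6,1)/C(9,2) = 1/2; then P = C(7,2)/C(14,2) = 3/13
  2 blue: C(3,2)C(6,0)/C(9,2) = 1/12; then P = C(8,2)/C(14,2) = 4/13
P(both blue) = 229/1092 ≈ 0.2097.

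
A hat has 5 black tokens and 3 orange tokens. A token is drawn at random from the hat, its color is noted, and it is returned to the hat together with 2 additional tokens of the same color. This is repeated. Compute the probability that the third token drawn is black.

Sum over the four possibilities for the first two draws (black/not-black each), tracking how the black count and total change by +2 per draw.
P(third is black) = 5/8 ≈ 0.6250. (In a Pólya urn every draw has the same marginal probability 5/8.)

5/8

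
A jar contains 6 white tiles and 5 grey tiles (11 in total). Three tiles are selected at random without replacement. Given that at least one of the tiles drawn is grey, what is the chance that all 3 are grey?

P(all 3 grey) = C(5,3)/C(11,3) = 2/33; P(at least one grey) = 1 − C(6,3)/C(11,3) = 29/33.
Since 'all 3 grey' ⊆ 'at least one grey', P(all 3 | at least one) = 2/33 / 29/33 = 2/29 ≈ 0.0690.

2/29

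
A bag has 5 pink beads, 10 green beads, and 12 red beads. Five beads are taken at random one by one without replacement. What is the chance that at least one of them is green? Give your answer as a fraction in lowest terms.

Use the complement: P(at least one green) = 1 − P(no green).
P(none) = C(17,5)/C(27,5) = 6188/80730.
So P = 1 − 6188/80730 = 2867/3105 ≈ 0.9233.

2867/3105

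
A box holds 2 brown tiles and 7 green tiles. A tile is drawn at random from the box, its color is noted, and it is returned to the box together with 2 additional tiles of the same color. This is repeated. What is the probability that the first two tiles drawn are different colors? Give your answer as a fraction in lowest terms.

28/99

Either brown then green, or green then brown; after the first draw the total is 11.
P = (2/9)·(7/11) + (7/9)·(2/11) = 28/99 ≈ 0.2828.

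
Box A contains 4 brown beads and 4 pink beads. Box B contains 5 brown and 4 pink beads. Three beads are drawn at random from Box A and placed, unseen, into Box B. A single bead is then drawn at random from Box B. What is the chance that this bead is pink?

Condition on how many of the transferred beads are pink (from Box A: 4 pink of 8; then Box B has 12 total).
  0 pink: C(4,0)C(4,3)/C(8,3) = 1/14; then P = 4/12
  1 pink: C(4,1)C(4,2)/C(8,3) = 3/7; then P = 5/12
  2 pink: C(4,2)C(4,1)/C(8,3) = 3/7; then P = 6/12
  3 pink: C(4,3)C(4,0)/C(8,3) = 1/14; then P = 7/12
P(pink from Box B) = 11/24 ≈ 0.4583.

11/24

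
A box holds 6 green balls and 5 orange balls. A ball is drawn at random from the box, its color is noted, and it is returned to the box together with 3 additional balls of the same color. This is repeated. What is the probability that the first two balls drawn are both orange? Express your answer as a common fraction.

After a orange draw the box holds 8 orange out of 14.
P = (5/11)·(8/14) = 20/77 ≈ 0.2597.

20/77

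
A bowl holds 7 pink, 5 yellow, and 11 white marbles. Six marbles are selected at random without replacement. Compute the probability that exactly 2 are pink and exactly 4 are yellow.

5/4807

Unordered draws without replacement: count favorable combinations over C(23,6).
Favorable = C(7,2) · C(5,4) · C(11,0) = 105; total = C(23,6) = 100947.
P = 105/100947 = 5/4807 ≈ 0.0010.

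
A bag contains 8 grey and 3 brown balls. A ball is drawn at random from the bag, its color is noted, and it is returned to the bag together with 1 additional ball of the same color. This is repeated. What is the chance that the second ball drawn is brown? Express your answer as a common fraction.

Condition on the first draw. If first is brown (prob 3/11), second-brown has prob (4)/(12); if not (prob 8/11), it has prob 3/(12).
P = (3/11)·(4/12) + (8/11)·(3/12) = 3/11 ≈ 0.2727.

3/11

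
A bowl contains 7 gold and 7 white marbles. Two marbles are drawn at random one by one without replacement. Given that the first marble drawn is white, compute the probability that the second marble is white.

After removing 1 white, the bowl has 6 white out of 13 remaining.
P(second is white | given) = 6/13 ≈ 0.4615.

6/13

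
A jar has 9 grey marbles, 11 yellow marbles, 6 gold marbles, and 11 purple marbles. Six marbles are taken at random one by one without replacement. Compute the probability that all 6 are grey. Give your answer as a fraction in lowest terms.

Unordered draws without replacement: count favorable combinations over C(37,6).
Favorable = C(9,6) · C(11,0) · C(6,0) · C(11,0) = 84; total = C(37,6) = 2324784.
P = 84/2324784 = 1/27676 ≈ 0.0000.

1/27676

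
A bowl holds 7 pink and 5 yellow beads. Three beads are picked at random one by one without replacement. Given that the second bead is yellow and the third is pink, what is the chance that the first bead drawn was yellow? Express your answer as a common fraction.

2/5

P(first=yellow and the second bead is yellow and the third is pink) = (5/12)·(4/11)·(7/10) = 7/66.
P(E) = Σ over first color = 7/44 + 7/66 = 35/132.
By Bayes, P(first=yellow | E) = 7/66 / 35/132 = 2/5 ≈ 0.4000.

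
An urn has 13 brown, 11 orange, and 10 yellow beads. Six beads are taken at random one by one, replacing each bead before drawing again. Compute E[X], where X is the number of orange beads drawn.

33/17

By linearity of expectation, E[X] = Σ P(draw i is orange); each independent draw has P(orange) = 11/34.
E[X] = 6 · 11/34 = 33/17 ≈ 1.9412.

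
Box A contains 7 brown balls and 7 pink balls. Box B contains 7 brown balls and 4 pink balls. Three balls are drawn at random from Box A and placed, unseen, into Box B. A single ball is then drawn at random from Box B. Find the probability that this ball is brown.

17/28

Condition on how many of the transferred balls are brown (from Box A: 7 brown of 14; then Box B has 14 total).
  0 brown: C(7,0)C(7,3)/C(14,3) = 5/52; then P = 7/14
  1 brown: C(7,1)C(7,2)/C(14,3) = 21/52; then P = 8/14
  2 brown: C(7,2)C(7,1)/C(14,3) = 21/52; then P = 9/14
  3 brown: C(7,3)C(7,0)/C(14,3) = 5/52; then P = 10/14
P(brown from Box B) = 17/28 ≈ 0.6071.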